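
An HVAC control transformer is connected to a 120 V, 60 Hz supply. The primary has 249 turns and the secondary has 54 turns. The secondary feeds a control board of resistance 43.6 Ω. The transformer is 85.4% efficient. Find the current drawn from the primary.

I_p ≈ 0.152 A

V_s = 120 × 54/249 = 26.024 V.
I_s = V_s/R = 26.024/43.6 = 0.59688 A.
P_out = V_s I_s = 26.024 × 0.59688 = 15.533 W.
P_in = P_out/η = 15.533/0.854 = 18.189 W.
I_p = P_in/V_p = 18.189/120 = 0.152 A.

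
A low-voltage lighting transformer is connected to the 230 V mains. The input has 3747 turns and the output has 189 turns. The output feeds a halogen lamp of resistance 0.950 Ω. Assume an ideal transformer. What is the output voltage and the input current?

V_out = V_in × N_out/N_in = 230 × 189/3747 = 11.601 V.
I_out = V_out/R = 11.601/0.950 = 12.212 A.
I_in = I_out × N_out/N_in = 12.212 × 189/3747 = 0.616 A.

V_out ≈ 11.6 V, I_in ≈ 0.616 A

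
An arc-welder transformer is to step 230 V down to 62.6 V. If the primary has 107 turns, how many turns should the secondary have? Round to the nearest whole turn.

N_s = 29 turns

N_s/N_p = V_s/V_p, so N_s = 107 × 62.6/230 = 29.1 ≈ 29 turns.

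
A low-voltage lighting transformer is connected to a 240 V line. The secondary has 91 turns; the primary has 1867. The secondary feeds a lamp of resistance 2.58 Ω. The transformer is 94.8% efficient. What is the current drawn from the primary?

I_p ≈ 0.233 A

V_s = 240 × 91/1867 = 11.698 V.
I_s = V_s/R = 11.698/2.58 = 4.5341 A.
P_out = V_s I_s = 11.698 × 4.5341 = 53.039 W.
P_in = P_out/η = 53.039/0.948 = 55.949 W.
I_p = P_in/V_p = 55.949/240 = 0.233 A.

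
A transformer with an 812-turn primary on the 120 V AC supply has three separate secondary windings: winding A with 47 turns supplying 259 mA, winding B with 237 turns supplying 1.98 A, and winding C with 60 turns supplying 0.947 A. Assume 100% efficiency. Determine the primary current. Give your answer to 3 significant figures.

V_A = 120 × 47/812 = 6.9458 V; V_B = 120 × 237/812 = 35.025 V; V_C = 120 × 60/812 = 8.8670 V.
P_out = V_A I_A + V_B I_B + V_C I_C = 6.9458×0.259 + 35.025×1.98 + 8.8670×0.947 = 1.7990 + 69.349 + 8.3970 = 79.545 W.
Ideal ⇒ P_in = P_out, so I_p = P_out/V_p = 79.545/120 = 0.663 A.

I_p ≈ 0.663 A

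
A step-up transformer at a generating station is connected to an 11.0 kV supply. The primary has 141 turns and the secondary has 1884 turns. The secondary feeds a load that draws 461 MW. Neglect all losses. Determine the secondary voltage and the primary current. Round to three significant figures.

V_s ≈ 147000 V, I_p ≈ 41900 A

V_s = V_p × N_s/N_p = 11000 × 1884/141 = 146980 V.
I_s = P/V_s = 4.61×10^8/146980 = 3136.5 A.
I_p = I_s × N_s/N_p = 3136.5 × 1884/141 = 41900 A.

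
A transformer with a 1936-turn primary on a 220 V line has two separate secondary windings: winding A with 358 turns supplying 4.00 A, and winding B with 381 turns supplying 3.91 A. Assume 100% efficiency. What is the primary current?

V_A = 220 × 358/1936 = 40.682 V; V_B = 220 × 381/1936 = 43.295 V.
P_out = V_A I_A + V_B I_B = 40.682×4.00 + 43.295×3.91 = 162.73 + 169.29 = 332.01 W.
Ideal ⇒ P_in = P_out, so I_p = P_out/V_p = 332.01/220 = 1.51 A.

I_p ≈ 1.51 A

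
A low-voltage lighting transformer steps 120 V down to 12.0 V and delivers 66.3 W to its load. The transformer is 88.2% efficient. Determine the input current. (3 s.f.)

I_in ≈ 0.626 A

P_in = P_out/η = 66.3/0.882 = 75.170 W.
I_in = P_in/V_in = 75.170/120 = 0.626 A.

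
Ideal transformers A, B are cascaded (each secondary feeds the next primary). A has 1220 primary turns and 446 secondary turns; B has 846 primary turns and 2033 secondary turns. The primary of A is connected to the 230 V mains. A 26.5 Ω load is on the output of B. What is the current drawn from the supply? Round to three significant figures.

Secondary of A: V = 230.00 × 446/1220 = 84.082 V.
Secondary of B: V = 84.082 × 2033/846 = 202.06 V.
I_load = 202.06/26.5 = 7.6247 A, so P_out = 202.06 × 7.6247 = 1540.6 W.
All ideal ⇒ P_in = P_out, so I_supply = 1540.6/230 = 6.70 A.

I_supply ≈ 6.70 A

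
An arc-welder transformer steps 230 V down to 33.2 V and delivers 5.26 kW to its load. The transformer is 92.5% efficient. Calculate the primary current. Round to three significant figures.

P_in = P_out/η = 5260/0.925 = 5686.5 W.
I_p = P_in/V_p = 5686.5/230 = 24.7 A.

I_p ≈ 24.7 A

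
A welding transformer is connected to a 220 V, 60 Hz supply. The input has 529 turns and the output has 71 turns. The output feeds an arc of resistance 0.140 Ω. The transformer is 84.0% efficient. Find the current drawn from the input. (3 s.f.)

V_out = 220 × 71/529 = 29.527 V.
I_out = V_out/R = 29.527/0.140 = 210.91 A.
P_out = V_out I_out = 29.527 × 210.91 = 6227.6 W.
P_in = P_out/η = 6227.6/0.840 = 7413.8 W.
I_in = P_in/V_in = 7413.8/220 = 33.7 A.

I_in ≈ 33.7 A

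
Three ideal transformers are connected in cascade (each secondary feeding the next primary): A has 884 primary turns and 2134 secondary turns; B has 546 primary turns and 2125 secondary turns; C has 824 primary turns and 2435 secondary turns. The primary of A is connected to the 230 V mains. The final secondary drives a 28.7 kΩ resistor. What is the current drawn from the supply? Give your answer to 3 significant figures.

I_supply ≈ 6.18 A

After A: V = 230.00 × 2134/884 = 555.23 V.
After B: V = 555.23 × 2125/546 = 2160.9 V.
After C: V = 2160.9 × 2435/824 = 6385.7 V.
I_load = 6385.7/28700 = 0.22250 A, so P_out = 6385.7 × 0.22250 = 1420.8 W.
All ideal ⇒ P_in = P_out, so I_supply = 1420.8/230 = 6.18 A.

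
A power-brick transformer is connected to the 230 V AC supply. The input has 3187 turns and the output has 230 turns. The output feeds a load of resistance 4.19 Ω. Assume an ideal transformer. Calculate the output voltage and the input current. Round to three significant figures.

V_out = V_in × N_out/N_in = 230 × 230/3187 = 16.599 V.
I_out = V_out/R = 16.599/4.19 = 3.9615 A.
I_in = I_out × N_out/N_in = 3.9615 × 230/3187 = 0.286 A.

V_out ≈ 16.6 V, I_in ≈ 0.286 A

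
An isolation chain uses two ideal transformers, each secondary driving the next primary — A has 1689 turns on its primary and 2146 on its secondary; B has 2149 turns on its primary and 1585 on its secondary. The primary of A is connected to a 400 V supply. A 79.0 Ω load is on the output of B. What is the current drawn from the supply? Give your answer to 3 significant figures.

After A: V = 400.00 × 2146/1689 = 508.23 V.
After B: V = 508.23 × 1585/2149 = 374.85 V.
I_load = 374.85/79.0 = 4.7449 A, so P_out = 374.85 × 4.7449 = 1778.6 W.
All ideal ⇒ P_in = P_out, so I_supply = 1778.6/400 = 4.45 A.

I_supply ≈ 4.45 A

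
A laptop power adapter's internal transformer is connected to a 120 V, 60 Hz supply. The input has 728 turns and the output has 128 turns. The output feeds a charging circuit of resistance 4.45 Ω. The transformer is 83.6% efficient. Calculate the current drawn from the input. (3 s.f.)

I_in ≈ 0.997 A

V_out = 120 × 128/728 = 21.099 V.
I_out = V_out/R = 21.099/4.45 = 4.7413 A.
P_out = V_out I_out = 21.099 × 4.7413 = 100.04 W.
P_in = P_out/η = 100.04/0.836 = 119.66 W.
I_in = P_in/V_in = 119.66/120 = 0.997 A.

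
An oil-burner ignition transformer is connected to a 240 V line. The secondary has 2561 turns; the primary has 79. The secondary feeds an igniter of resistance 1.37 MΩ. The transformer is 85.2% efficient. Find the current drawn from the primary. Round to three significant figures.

V_s = 240 × 2561/79 = 7780.3 V.
I_s = V_s/R = 7780.3/(1.37×10^6) = 0.0056790 A.
P_out = V_s I_s = 7780.3 × 0.0056790 = 44.184 W.
P_in = P_out/η = 44.184/0.852 = 51.859 W.
I_p = P_in/V_p = 51.859/240 = 0.216 A.

I_p ≈ 0.216 A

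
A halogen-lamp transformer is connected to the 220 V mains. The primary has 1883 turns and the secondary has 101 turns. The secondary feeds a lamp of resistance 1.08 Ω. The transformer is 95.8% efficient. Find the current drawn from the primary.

V_s = 220 × 101/1883 = 11.800 V.
I_s = V_s/R = 11.800/1.08 = 10.926 A.
P_out = V_s I_s = 11.800 × 10.926 = 128.93 W.
P_in = P_out/η = 128.93/0.958 = 134.59 W.
I_p = P_in/V_p = 134.59/220 = 0.612 A.

I_p ≈ 0.612 A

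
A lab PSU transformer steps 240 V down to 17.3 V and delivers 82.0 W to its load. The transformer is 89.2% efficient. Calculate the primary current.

I_p ≈ 0.383 A

P_in = P_out/η = 82.0/0.892 = 91.928 W.
I_p = P_in/V_p = 91.928/240 = 0.383 A.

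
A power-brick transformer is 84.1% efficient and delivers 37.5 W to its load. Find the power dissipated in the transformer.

P_loss ≈ 7.09 W

P_in = P_out/η = 37.5/0.841 = 44.5898 W.
P_loss = P_in − P_out = 44.5898 − 37.5 = 7.09 W.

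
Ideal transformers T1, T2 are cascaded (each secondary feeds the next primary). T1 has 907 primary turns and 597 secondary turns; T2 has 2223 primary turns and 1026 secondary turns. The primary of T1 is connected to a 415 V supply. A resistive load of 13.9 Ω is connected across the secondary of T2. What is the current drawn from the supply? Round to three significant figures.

Secondary of T1: V = 415.00 × 597/907 = 273.16 V.
Secondary of T2: V = 273.16 × 1026/2223 = 126.07 V.
I_load = 126.07/13.9 = 9.0700 A, so P_out = 126.07 × 9.0700 = 1143.5 W.
All ideal ⇒ P_in = P_out, so I_supply = 1143.5/415 = 2.76 A.

I_supply ≈ 2.76 A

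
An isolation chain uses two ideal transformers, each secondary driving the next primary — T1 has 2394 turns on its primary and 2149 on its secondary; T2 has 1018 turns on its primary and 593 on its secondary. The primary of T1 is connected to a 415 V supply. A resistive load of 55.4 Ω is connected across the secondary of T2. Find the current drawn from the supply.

I_supply ≈ 2.05 A

After T1: V = 415.00 × 2149/2394 = 372.53 V.
After T2: V = 372.53 × 593/1018 = 217.00 V.
I_load = 217.00/55.4 = 3.9170 A, so P_out = 217.00 × 3.9170 = 850.01 W.
All ideal ⇒ P_in = P_out, so I_supply = 850.01/415 = 2.05 A.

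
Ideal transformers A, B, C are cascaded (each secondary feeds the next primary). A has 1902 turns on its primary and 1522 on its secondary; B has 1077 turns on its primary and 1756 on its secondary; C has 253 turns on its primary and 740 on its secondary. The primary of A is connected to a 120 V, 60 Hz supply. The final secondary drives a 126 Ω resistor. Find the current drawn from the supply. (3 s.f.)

I_supply ≈ 13.9 A

After A: V = 120.00 × 1522/1902 = 96.025 V.
After B: V = 96.025 × 1756/1077 = 156.56 V.
After C: V = 156.56 × 740/253 = 457.94 V.
I_load = 457.94/126 = 3.6344 A, so P_out = 457.94 × 3.6344 = 1664.3 W.
All ideal ⇒ P_in = P_out, so I_supply = 1664.3/120 = 13.9 A.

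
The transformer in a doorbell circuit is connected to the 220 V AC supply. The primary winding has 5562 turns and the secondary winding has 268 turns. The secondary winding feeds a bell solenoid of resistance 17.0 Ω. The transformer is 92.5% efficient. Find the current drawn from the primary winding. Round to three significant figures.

V_s = 220 × 268/5562 = 10.601 V.
I_s = V_s/R = 10.601/17.0 = 0.62356 A.
P_out = V_s I_s = 10.601 × 0.62356 = 6.6100 W.
P_in = P_out/η = 6.6100/0.925 = 7.1460 W.
I_p = P_in/V_p = 7.1460/220 = 0.0325 A.

I_p ≈ 0.0325 A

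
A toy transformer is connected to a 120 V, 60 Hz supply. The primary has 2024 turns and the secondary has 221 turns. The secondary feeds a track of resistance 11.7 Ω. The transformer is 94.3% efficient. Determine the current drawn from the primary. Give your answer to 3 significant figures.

V_s = 120 × 221/2024 = 13.103 V.
I_s = V_s/R = 13.103/11.7 = 1.1199 A.
P_out = V_s I_s = 13.103 × 1.1199 = 14.674 W.
P_in = P_out/η = 14.674/0.943 = 15.561 W.
I_p = P_in/V_p = 15.561/120 = 0.130 A.

I_p ≈ 0.130 A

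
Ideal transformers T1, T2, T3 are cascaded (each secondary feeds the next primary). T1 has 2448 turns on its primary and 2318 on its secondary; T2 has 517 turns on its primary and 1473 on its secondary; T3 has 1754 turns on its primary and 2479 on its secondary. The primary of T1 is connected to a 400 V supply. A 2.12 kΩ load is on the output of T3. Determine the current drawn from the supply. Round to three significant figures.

I_supply ≈ 2.74 A

Secondary of T1: V = 400.00 × 2318/2448 = 378.76 V.
Secondary of T2: V = 378.76 × 1473/517 = 1079.1 V.
Secondary of T3: V = 1079.1 × 2479/1754 = 1525.2 V.
I_load = 1525.2/2120 = 0.71942 A, so P_out = 1525.2 × 0.71942 = 1097.3 W.
All ideal ⇒ P_in = P_out, so I_supply = 1097.3/400 = 2.74 A.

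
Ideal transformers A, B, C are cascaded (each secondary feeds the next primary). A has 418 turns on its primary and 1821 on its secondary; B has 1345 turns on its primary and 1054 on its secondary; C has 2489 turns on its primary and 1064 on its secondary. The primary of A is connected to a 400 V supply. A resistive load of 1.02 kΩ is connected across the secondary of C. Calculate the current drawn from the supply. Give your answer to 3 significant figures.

I_supply ≈ 0.835 A

Secondary of A: V = 400.00 × 1821/418 = 1742.6 V.
Secondary of B: V = 1742.6 × 1054/1345 = 1365.6 V.
Secondary of C: V = 1365.6 × 1064/2489 = 583.75 V.
I_load = 583.75/1020 = 0.57231 A, so P_out = 583.75 × 0.57231 = 334.09 W.
All ideal ⇒ P_in = P_out, so I_supply = 334.09/400 = 0.835 A.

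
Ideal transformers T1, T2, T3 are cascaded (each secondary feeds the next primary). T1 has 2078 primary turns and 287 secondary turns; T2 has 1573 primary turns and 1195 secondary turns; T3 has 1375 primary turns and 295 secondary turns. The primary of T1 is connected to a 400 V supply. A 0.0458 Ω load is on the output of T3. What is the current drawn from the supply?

I_supply ≈ 4.43 A

Secondary of T1: V = 400.00 × 287/2078 = 55.245 V.
Secondary of T2: V = 55.245 × 1195/1573 = 41.970 V.
Secondary of T3: V = 41.970 × 295/1375 = 9.0044 V.
I_load = 9.0044/0.0458 = 196.60 A, so P_out = 9.0044 × 196.60 = 1770.3 W.
All ideal ⇒ P_in = P_out, so I_supply = 1770.3/400 = 4.43 A.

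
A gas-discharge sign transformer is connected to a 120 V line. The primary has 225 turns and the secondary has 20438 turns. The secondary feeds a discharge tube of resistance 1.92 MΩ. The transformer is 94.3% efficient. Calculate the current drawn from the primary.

V_s = 120 × 20438/225 = 10900 V.
I_s = V_s/R = 10900/(1.92×10^6) = 0.0056772 A.
P_out = V_s I_s = 10900 × 0.0056772 = 61.883 W.
P_in = P_out/η = 61.883/0.943 = 65.624 W.
I_p = P_in/V_p = 65.624/120 = 0.547 A.

I_p ≈ 0.547 A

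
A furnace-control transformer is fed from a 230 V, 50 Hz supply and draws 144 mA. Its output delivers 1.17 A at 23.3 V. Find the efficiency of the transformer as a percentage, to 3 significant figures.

η ≈ 82.3%

P_in = 230 × 0.144 = 33.1200 W.
P_out = 23.3 × 1.17 = 27.2610 W.
η = P_out/P_in = 27.2610/33.1200 = 0.823.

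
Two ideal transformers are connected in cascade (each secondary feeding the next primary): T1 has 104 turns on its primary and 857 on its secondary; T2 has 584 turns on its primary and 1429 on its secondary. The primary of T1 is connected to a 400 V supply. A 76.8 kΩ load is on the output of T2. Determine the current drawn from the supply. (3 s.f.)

I_supply ≈ 2.12 A

After T1: V = 400.00 × 857/104 = 3296.2 V.
After T2: V = 3296.2 × 1429/584 = 8065.4 V.
I_load = 8065.4/76800 = 0.10502 A, so P_out = 8065.4 × 0.10502 = 847.02 W.
All ideal ⇒ P_in = P_out, so I_supply = 847.02/400 = 2.12 A.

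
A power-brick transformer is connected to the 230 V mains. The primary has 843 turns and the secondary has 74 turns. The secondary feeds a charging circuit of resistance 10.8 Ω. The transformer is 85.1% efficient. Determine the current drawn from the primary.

I_p ≈ 0.193 A

V_s = 230 × 74/843 = 20.190 V.
I_s = V_s/R = 20.190/10.8 = 1.8694 A.
P_out = V_s I_s = 20.190 × 1.8694 = 37.743 W.
P_in = P_out/η = 37.743/0.851 = 44.352 W.
I_p = P_in/V_p = 44.352/230 = 0.193 A.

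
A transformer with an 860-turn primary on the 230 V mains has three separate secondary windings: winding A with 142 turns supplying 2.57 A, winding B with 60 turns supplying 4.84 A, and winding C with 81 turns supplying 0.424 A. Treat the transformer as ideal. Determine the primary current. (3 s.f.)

V_A = 230 × 142/860 = 37.977 V; V_B = 230 × 60/860 = 16.047 V; V_C = 230 × 81/860 = 21.663 V.
P_out = V_A I_A + V_B I_B + V_C I_C = 37.977×2.57 + 16.047×4.84 + 21.663×0.424 = 97.600 + 77.665 + 9.1850 = 184.45 W.
Ideal ⇒ P_in = P_out, so I_p = P_out/V_p = 184.45/230 = 0.802 A.

I_p ≈ 0.802 A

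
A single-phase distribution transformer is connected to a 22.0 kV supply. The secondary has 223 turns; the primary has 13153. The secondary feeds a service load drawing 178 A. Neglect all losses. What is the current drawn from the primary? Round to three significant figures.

I_p ≈ 3.02 A

For an ideal transformer I_p N_p = I_s N_s, so I_p = 178 × 223/13153 = 3.02 A.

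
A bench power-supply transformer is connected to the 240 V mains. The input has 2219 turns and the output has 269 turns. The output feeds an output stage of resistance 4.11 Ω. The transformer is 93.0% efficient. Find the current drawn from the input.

I_in ≈ 0.923 A

V_out = 240 × 269/2219 = 29.094 V.
I_out = V_out/R = 29.094/4.11 = 7.0789 A.
P_out = V_out I_out = 29.094 × 7.0789 = 205.95 W.
P_in = P_out/η = 205.95/0.930 = 221.46 W.
I_in = P_in/V_in = 221.46/240 = 0.923 A.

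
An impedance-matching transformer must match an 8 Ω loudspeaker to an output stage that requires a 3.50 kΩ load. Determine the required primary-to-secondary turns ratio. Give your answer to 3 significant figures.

Z_p/Z_s = (N_p/N_s)², so N_p/N_s = √(3500/8) = √438 = 20.9.

N_p/N_s ≈ 20.9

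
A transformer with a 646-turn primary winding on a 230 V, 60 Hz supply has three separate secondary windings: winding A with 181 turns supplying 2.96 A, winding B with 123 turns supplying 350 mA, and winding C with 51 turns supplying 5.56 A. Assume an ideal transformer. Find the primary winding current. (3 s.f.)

I_p ≈ 1.33 A

V_A = 230 × 181/646 = 64.443 V; V_B = 230 × 123/646 = 43.793 V; V_C = 230 × 51/646 = 18.158 V.
P_out = V_A I_A + V_B I_B + V_C I_C = 64.443×2.96 + 43.793×0.350 + 18.158×5.56 = 190.75 + 15.327 + 100.96 = 307.04 W.
Ideal ⇒ P_in = P_out, so I_p = P_out/V_p = 307.04/230 = 1.33 A.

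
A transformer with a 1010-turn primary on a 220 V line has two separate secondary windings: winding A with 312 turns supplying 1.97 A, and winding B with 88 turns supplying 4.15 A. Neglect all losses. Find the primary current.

V_A = 220 × 312/1010 = 67.960 V; V_B = 220 × 88/1010 = 19.168 V.
P_out = V_A I_A + V_B I_B = 67.960×1.97 + 19.168×4.15 = 133.88 + 79.549 = 213.43 W.
Ideal ⇒ P_in = P_out, so I_p = P_out/V_p = 213.43/220 = 0.970 A.

I_p ≈ 0.970 A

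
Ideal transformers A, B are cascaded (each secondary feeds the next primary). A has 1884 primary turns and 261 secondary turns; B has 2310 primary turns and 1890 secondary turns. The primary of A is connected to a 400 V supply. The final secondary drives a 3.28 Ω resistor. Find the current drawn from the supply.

After A: V = 400.00 × 261/1884 = 55.414 V.
After B: V = 55.414 × 1890/2310 = 45.339 V.
I_load = 45.339/3.28 = 13.823 A, so P_out = 45.339 × 13.823 = 626.71 W.
All ideal ⇒ P_in = P_out, so I_supply = 626.71/400 = 1.57 A.

I_supply ≈ 1.57 A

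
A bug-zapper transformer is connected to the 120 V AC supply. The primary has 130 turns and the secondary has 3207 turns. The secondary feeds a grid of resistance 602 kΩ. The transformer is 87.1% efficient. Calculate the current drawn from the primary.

V_s = 120 × 3207/130 = 2960.3 V.
I_s = V_s/R = 2960.3/602000 = 0.0049175 A.
P_out = V_s I_s = 2960.3 × 0.0049175 = 14.557 W.
P_in = P_out/η = 14.557/0.871 = 16.713 W.
I_p = P_in/V_p = 16.713/120 = 0.139 A.

I_p ≈ 0.139 A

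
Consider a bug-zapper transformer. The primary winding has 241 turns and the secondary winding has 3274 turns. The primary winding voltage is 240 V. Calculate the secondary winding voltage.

V_s ≈ 3260 V

V_s/V_p = N_s/N_p, so V_s = 240 × 3274/241 = 3260 V.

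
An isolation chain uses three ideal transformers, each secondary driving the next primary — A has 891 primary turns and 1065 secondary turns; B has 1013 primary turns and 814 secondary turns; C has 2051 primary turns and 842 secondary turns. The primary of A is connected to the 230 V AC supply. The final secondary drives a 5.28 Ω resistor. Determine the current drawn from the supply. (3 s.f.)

I_supply ≈ 6.77 A

Secondary of A: V = 230.00 × 1065/891 = 274.92 V.
Secondary of B: V = 274.92 × 814/1013 = 220.91 V.
Secondary of C: V = 220.91 × 842/2051 = 90.690 V.
I_load = 90.690/5.28 = 17.176 A, so P_out = 90.690 × 17.176 = 1557.7 W.
All ideal ⇒ P_in = P_out, so I_supply = 1557.7/230 = 6.77 A.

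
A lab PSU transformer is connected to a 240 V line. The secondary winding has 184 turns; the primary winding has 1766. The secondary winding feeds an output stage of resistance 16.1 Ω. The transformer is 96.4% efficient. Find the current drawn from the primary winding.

I_p ≈ 0.168 A

V_s = 240 × 184/1766 = 25.006 V.
I_s = V_s/R = 25.006/16.1 = 1.5531 A.
P_out = V_s I_s = 25.006 × 1.5531 = 38.837 W.
P_in = P_out/η = 38.837/0.964 = 40.288 W.
I_p = P_in/V_p = 40.288/240 = 0.168 A.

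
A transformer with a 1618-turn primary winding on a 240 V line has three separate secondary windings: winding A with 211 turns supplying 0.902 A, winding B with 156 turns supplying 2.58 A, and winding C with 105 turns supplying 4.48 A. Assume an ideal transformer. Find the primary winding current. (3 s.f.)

I_p ≈ 0.657 A

V_A = 240 × 211/1618 = 31.298 V; V_B = 240 × 156/1618 = 23.140 V; V_C = 240 × 105/1618 = 15.575 V.
P_out = V_A I_A + V_B I_B + V_C I_C = 31.298×0.902 + 23.140×2.58 + 15.575×4.48 = 28.231 + 59.700 + 69.775 = 157.71 W.
Ideal ⇒ P_in = P_out, so I_p = P_out/V_p = 157.71/240 = 0.657 A.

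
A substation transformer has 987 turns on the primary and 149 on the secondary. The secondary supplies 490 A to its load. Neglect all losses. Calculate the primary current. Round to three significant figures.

I_p ≈ 74.0 A

For an ideal transformer I_p/I_s = N_s/N_p, so I_p = 490 × 149/987 = 74.0 A.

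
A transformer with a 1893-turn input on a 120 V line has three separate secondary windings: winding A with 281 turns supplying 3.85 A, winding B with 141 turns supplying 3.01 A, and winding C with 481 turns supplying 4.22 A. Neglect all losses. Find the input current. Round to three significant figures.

V_A = 120 × 281/1893 = 17.813 V; V_B = 120 × 141/1893 = 8.9382 V; V_C = 120 × 481/1893 = 30.491 V.
P_out = V_A I_A + V_B I_B + V_C I_C = 17.813×3.85 + 8.9382×3.01 + 30.491×4.22 = 68.580 + 26.904 + 128.67 = 224.16 W.
Ideal ⇒ P_in = P_out, so I_in = P_out/V_in = 224.16/120 = 1.87 A.

I_in ≈ 1.87 A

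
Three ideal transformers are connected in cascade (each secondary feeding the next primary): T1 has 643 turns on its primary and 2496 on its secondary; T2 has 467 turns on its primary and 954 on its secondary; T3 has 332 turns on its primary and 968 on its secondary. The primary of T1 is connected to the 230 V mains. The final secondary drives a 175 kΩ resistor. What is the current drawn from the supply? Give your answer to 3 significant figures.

I_supply ≈ 0.703 A

After T1: V = 230.00 × 2496/643 = 892.81 V.
After T2: V = 892.81 × 954/467 = 1823.9 V.
After T3: V = 1823.9 × 968/332 = 5317.8 V.
I_load = 5317.8/175000 = 0.030387 A, so P_out = 5317.8 × 0.030387 = 161.59 W.
All ideal ⇒ P_in = P_out, so I_supply = 161.59/230 = 0.703 A.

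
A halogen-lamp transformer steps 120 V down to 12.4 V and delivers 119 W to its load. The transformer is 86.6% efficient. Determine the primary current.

I_p ≈ 1.15 A

P_in = P_out/η = 119/0.866 = 137.41 W.
I_p = P_in/V_p = 137.41/120 = 1.15 A.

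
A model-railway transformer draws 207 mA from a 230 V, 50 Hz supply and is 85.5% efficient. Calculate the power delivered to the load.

P_in = V_p I_p = 230 × 0.207 = 47.610 W.
P_out = η P_in = 0.855 × 47.610 = 40.7 W.

P_out ≈ 40.7 W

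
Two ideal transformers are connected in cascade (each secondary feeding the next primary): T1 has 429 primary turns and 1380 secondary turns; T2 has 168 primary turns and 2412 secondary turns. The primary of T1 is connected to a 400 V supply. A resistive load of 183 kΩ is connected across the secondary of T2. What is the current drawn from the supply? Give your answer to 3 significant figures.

Secondary of T1: V = 400.00 × 1380/429 = 1286.7 V.
Secondary of T2: V = 1286.7 × 2412/168 = 18474 V.
I_load = 18474/183000 = 0.10095 A, so P_out = 18474 × 0.10095 = 1864.9 W.
All ideal ⇒ P_in = P_out, so I_supply = 1864.9/400 = 4.66 A.

I_supply ≈ 4.66 A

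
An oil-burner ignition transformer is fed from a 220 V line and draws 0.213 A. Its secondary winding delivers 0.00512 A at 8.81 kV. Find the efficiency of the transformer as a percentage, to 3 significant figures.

P_in = 220 × 0.213 = 46.8600 W.
P_out = 8810 × 0.00512 = 45.1072 W.
η = P_out/P_in = 45.1072/46.8600 = 0.963.

η ≈ 96.3%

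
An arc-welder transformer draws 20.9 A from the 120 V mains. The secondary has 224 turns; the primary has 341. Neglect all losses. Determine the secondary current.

I_s ≈ 31.8 A

I_s/I_p = N_p/N_s, so I_s = 20.9 × 341/224 = 31.8 A.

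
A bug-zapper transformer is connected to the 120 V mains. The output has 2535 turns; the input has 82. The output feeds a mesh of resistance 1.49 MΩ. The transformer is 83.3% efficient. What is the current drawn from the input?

I_in ≈ 0.0924 A

V_out = 120 × 2535/82 = 3709.8 V.
I_out = V_out/R = 3709.8/(1.49×10^6) = 0.0024898 A.
P_out = V_out I_out = 3709.8 × 0.0024898 = 9.2364 W.
P_in = P_out/η = 9.2364/0.833 = 11.088 W.
I_in = P_in/V_in = 11.088/120 = 0.0924 A.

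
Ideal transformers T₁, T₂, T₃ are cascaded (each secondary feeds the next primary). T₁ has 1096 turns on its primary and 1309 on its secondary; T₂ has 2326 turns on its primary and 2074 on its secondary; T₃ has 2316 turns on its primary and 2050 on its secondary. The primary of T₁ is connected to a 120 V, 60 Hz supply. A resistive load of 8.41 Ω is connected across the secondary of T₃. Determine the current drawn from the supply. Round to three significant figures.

I_supply ≈ 12.7 A

After T₁: V = 120.00 × 1309/1096 = 143.32 V.
After T₂: V = 143.32 × 2074/2326 = 127.79 V.
After T₃: V = 127.79 × 2050/2316 = 113.12 V.
I_load = 113.12/8.41 = 13.450 A, so P_out = 113.12 × 13.450 = 1521.4 W.
All ideal ⇒ P_in = P_out, so I_supply = 1521.4/120 = 12.7 A.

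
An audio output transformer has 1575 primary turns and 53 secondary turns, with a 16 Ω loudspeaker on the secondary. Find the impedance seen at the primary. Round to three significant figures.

Z_p ≈ 14100 Ω

Z_p = (N_p/N_s)² × Z_s = (1575/53)² × 16 = 14100 Ω.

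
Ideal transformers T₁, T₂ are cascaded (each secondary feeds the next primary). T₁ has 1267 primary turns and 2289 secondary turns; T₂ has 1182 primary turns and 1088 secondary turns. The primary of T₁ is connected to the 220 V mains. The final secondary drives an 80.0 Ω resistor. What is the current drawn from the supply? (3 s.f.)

I_supply ≈ 7.60 A

After T₁: V = 220.00 × 2289/1267 = 397.46 V.
After T₂: V = 397.46 × 1088/1182 = 365.85 V.
I_load = 365.85/80.0 = 4.5731 A, so P_out = 365.85 × 4.5731 = 1673.1 W.
All ideal ⇒ P_in = P_out, so I_supply = 1673.1/220 = 7.60 A.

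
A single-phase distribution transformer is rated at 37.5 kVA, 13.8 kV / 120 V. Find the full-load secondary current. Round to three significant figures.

I_s ≈ 312 A

I_s = S/V_s = 37500/120 = 312 A.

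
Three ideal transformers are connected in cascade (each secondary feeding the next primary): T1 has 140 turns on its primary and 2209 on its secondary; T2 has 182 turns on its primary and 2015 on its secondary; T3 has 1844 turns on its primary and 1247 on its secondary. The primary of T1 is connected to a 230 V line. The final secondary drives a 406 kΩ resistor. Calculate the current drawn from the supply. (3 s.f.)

After T1: V = 230.00 × 2209/140 = 3629.1 V.
After T2: V = 3629.1 × 2015/182 = 40179 V.
After T3: V = 40179 × 1247/1844 = 27171 V.
I_load = 27171/406000 = 0.066924 A, so P_out = 27171 × 0.066924 = 1818.4 W.
All ideal ⇒ P_in = P_out, so I_supply = 1818.4/230 = 7.91 A.

I_supply ≈ 7.91 A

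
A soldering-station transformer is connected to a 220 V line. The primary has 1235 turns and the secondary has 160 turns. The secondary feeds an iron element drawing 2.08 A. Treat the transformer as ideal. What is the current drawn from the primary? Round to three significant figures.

I_p ≈ 0.269 A

For an ideal transformer I_p N_p = I_s N_s, so I_p = 2.08 × 160/1235 = 0.269 A.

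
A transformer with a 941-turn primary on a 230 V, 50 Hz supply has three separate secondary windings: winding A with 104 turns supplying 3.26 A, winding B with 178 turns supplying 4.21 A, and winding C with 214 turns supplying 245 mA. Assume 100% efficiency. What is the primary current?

V_A = 230 × 104/941 = 25.420 V; V_B = 230 × 178/941 = 43.507 V; V_C = 230 × 214/941 = 52.306 V.
P_out = V_A I_A + V_B I_B + V_C I_C = 25.420×3.26 + 43.507×4.21 + 52.306×0.245 = 82.868 + 183.16 + 12.815 = 278.85 W.
Ideal ⇒ P_in = P_out, so I_p = P_out/V_p = 278.85/230 = 1.21 A.

I_p ≈ 1.21 A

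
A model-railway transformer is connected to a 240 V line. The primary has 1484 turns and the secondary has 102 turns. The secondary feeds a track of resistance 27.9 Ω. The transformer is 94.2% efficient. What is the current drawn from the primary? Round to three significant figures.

V_s = 240 × 102/1484 = 16.496 V.
I_s = V_s/R = 16.496/27.9 = 0.59125 A.
P_out = V_s I_s = 16.496 × 0.59125 = 9.7533 W.
P_in = P_out/η = 9.7533/0.942 = 10.354 W.
I_p = P_in/V_p = 10.354/240 = 0.0431 A.

I_p ≈ 0.0431 A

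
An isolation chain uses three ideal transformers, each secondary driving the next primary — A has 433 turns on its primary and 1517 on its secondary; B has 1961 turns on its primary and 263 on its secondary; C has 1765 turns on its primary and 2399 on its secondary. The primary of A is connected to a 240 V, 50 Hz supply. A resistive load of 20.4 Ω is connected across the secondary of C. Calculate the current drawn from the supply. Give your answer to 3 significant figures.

I_supply ≈ 4.80 A

Secondary of A: V = 240.00 × 1517/433 = 840.83 V.
Secondary of B: V = 840.83 × 263/1961 = 112.77 V.
Secondary of C: V = 112.77 × 2399/1765 = 153.28 V.
I_load = 153.28/20.4 = 7.5135 A, so P_out = 153.28 × 7.5135 = 1151.6 W.
All ideal ⇒ P_in = P_out, so I_supply = 1151.6/240 = 4.80 A.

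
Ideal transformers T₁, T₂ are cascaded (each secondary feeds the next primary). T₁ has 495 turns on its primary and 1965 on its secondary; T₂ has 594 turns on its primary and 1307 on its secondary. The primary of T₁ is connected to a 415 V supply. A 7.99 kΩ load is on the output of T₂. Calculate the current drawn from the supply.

I_supply ≈ 3.96 A

After T₁: V = 415.00 × 1965/495 = 1647.4 V.
After T₂: V = 1647.4 × 1307/594 = 3624.9 V.
I_load = 3624.9/7990 = 0.45368 A, so P_out = 3624.9 × 0.45368 = 1644.5 W.
All ideal ⇒ P_in = P_out, so I_supply = 1644.5/415 = 3.96 A.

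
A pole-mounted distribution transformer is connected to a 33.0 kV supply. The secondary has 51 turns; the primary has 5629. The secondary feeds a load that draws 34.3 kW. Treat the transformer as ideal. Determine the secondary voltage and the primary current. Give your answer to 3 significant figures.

V_s = V_p × N_s/N_p = 33000 × 51/5629 = 298.99 V.
I_s = P/V_s = 34300/298.99 = 114.72 A.
I_p = I_s × N_s/N_p = 114.72 × 51/5629 = 1.04 A.

V_s ≈ 299 V, I_p ≈ 1.04 A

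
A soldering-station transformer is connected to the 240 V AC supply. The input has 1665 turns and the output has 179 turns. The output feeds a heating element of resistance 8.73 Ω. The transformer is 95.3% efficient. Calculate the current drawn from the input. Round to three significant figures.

V_out = 240 × 179/1665 = 25.802 V.
I_out = V_out/R = 25.802/8.73 = 2.9555 A.
P_out = V_out I_out = 25.802 × 2.9555 = 76.258 W.
P_in = P_out/η = 76.258/0.953 = 80.019 W.
I_in = P_in/V_in = 80.019/240 = 0.333 A.

I_in ≈ 0.333 A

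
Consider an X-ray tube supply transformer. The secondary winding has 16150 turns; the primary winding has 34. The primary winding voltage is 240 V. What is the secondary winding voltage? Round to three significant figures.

V_s/V_p = N_s/N_p, so V_s = 240 × 16150/34 = 114000 V.

V_s ≈ 114000 V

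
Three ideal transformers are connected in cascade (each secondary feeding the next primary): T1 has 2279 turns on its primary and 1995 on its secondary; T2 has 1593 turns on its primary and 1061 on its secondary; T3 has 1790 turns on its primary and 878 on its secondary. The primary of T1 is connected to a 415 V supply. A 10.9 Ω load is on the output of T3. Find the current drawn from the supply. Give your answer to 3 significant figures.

I_supply ≈ 3.11 A

Secondary of T1: V = 415.00 × 1995/2279 = 363.28 V.
Secondary of T2: V = 363.28 × 1061/1593 = 241.96 V.
Secondary of T3: V = 241.96 × 878/1790 = 118.68 V.
I_load = 118.68/10.9 = 10.888 A, so P_out = 118.68 × 10.888 = 1292.3 W.
All ideal ⇒ P_in = P_out, so I_supply = 1292.3/415 = 3.11 A.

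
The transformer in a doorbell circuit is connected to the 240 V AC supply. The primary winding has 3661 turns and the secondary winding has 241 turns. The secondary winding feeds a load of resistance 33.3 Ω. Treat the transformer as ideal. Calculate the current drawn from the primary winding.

I_p ≈ 0.0312 A

V_s = V_p × N_s/N_p = 240 × 241/3661 = 15.799 V.
I_s = V_s/R = 15.799/33.3 = 0.47444 A.
For an ideal transformer I_p N_p = I_s N_s, so I_p = 0.47444 × 241/3661 = 0.0312 A.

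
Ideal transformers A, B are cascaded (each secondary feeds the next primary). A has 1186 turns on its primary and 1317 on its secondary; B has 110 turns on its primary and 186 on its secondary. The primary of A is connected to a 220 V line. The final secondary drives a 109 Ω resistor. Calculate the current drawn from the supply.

I_supply ≈ 7.12 A

After A: V = 220.00 × 1317/1186 = 244.30 V.
After B: V = 244.30 × 186/110 = 413.09 V.
I_load = 413.09/109 = 3.7898 A, so P_out = 413.09 × 3.7898 = 1565.5 W.
All ideal ⇒ P_in = P_out, so I_supply = 1565.5/220 = 7.12 A.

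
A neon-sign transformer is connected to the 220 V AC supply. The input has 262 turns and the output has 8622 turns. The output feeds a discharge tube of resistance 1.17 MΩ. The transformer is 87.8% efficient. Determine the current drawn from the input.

V_out = 220 × 8622/262 = 7239.8 V.
I_out = V_out/R = 7239.8/(1.17×10^6) = 0.0061879 A.
P_out = V_out I_out = 7239.8 × 0.0061879 = 44.799 W.
P_in = P_out/η = 44.799/0.878 = 51.024 W.
I_in = P_in/V_in = 51.024/220 = 0.232 A.

I_in ≈ 0.232 A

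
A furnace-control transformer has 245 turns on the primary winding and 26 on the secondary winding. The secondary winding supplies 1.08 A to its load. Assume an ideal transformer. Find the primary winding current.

I_p ≈ 0.115 A

For an ideal transformer I_p/I_s = N_s/N_p, so I_p = 1.08 × 26/245 = 0.115 A.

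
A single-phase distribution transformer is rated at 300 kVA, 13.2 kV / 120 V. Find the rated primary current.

I_p ≈ 22.7 A

I_p = S/V_p = 300000/13200 = 22.7 A.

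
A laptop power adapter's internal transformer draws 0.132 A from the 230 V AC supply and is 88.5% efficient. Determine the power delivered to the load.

P_in = V_p I_p = 230 × 0.132 = 30.360 W.
P_out = η P_in = 0.885 × 30.360 = 26.9 W.

P_out ≈ 26.9 W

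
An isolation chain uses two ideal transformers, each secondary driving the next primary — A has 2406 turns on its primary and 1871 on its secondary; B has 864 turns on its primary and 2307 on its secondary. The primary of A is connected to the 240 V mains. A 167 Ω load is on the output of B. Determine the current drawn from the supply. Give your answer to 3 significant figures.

I_supply ≈ 6.20 A

After A: V = 240.00 × 1871/2406 = 186.63 V.
After B: V = 186.63 × 2307/864 = 498.34 V.
I_load = 498.34/167 = 2.9841 A, so P_out = 498.34 × 2.9841 = 1487.1 W.
All ideal ⇒ P_in = P_out, so I_supply = 1487.1/240 = 6.20 A.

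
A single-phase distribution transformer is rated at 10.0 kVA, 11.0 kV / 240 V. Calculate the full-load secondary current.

I_s = S/V_s = 10000/240 = 41.7 A.

I_s ≈ 41.7 A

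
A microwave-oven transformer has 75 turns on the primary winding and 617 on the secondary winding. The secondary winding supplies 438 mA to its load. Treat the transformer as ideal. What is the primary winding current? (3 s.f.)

For an ideal transformer I_p/I_s = N_s/N_p, so I_p = 0.438 × 617/75 = 3.60 A.

I_p ≈ 3.60 A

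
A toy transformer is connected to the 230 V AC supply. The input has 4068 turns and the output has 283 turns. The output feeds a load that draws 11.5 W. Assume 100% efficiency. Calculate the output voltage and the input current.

V_out ≈ 16.0 V, I_in ≈ 0.0500 A

V_out = V_in × N_out/N_in = 230 × 283/4068 = 16.000 V.
I_out = P/V_out = 11.5/16.000 = 0.71873 A.
I_in = I_out × N_out/N_in = 0.71873 × 283/4068 = 0.0500 A.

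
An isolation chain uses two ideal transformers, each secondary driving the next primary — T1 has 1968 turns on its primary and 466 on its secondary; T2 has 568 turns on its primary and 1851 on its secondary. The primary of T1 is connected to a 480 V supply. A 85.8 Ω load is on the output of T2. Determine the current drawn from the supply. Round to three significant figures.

I_supply ≈ 3.33 A

Secondary of T1: V = 480.00 × 466/1968 = 113.66 V.
Secondary of T2: V = 113.66 × 1851/568 = 370.39 V.
I_load = 370.39/85.8 = 4.3169 A, so P_out = 370.39 × 4.3169 = 1598.9 W.
All ideal ⇒ P_in = P_out, so I_supply = 1598.9/480 = 3.33 A.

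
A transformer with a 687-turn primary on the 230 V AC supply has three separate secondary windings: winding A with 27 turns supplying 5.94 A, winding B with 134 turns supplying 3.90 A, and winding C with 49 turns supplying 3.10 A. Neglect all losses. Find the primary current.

I_p ≈ 1.22 A

V_A = 230 × 27/687 = 9.0393 V; V_B = 230 × 134/687 = 44.862 V; V_C = 230 × 49/687 = 16.405 V.
P_out = V_A I_A + V_B I_B + V_C I_C = 9.0393×5.94 + 44.862×3.90 + 16.405×3.10 = 53.693 + 174.96 + 50.854 = 279.51 W.
Ideal ⇒ P_in = P_out, so I_p = P_out/V_p = 279.51/230 = 1.22 A.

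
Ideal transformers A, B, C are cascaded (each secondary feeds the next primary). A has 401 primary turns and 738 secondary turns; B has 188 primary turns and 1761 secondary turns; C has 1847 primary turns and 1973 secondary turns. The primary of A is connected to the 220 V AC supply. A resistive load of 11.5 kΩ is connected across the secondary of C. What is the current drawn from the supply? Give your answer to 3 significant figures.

After A: V = 220.00 × 738/401 = 404.89 V.
After B: V = 404.89 × 1761/188 = 3792.6 V.
After C: V = 3792.6 × 1973/1847 = 4051.3 V.
I_load = 4051.3/11500 = 0.35229 A, so P_out = 4051.3 × 0.35229 = 1427.2 W.
All ideal ⇒ P_in = P_out, so I_supply = 1427.2/220 = 6.49 A.

I_supply ≈ 6.49 A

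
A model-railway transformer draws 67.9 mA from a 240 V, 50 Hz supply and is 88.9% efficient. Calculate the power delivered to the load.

P_out ≈ 14.5 W

P_in = V_p I_p = 240 × 0.0679 = 16.296 W.
P_out = η P_in = 0.889 × 16.296 = 14.5 W.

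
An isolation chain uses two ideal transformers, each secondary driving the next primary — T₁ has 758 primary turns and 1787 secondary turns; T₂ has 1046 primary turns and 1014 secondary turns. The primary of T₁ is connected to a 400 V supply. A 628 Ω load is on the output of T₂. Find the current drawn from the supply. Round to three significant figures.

I_supply ≈ 3.33 A

Secondary of T₁: V = 400.00 × 1787/758 = 943.01 V.
Secondary of T₂: V = 943.01 × 1014/1046 = 914.16 V.
I_load = 914.16/628 = 1.4557 A, so P_out = 914.16 × 1.4557 = 1330.7 W.
All ideal ⇒ P_in = P_out, so I_supply = 1330.7/400 = 3.33 A.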